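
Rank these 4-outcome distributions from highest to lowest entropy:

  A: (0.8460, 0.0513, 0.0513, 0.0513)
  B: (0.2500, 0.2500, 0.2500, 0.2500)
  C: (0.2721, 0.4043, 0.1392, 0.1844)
B > C > A

Key insight: Entropy is maximized by uniform distributions and minimized by concentrated distributions.

- Uniform distributions have maximum entropy log₂(4) = 2.0000 bits
- The more "peaked" or concentrated a distribution, the lower its entropy

Entropies:
  H(A) = 0.8638 bits
  H(B) = 2.0000 bits
  H(C) = 1.8850 bits

Ranking: B > C > A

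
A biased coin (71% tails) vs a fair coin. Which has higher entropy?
Fair coin

The fair coin is uniform (p=0.5), maximizing binary entropy at 1 bit. The biased coin has H(0.71) ≈ 0.869 bits — its outcome is more predictable, so its entropy is lower.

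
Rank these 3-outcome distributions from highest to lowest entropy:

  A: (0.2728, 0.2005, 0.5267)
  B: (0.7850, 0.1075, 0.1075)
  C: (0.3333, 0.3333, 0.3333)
C > A > B

Key insight: Entropy is maximized by uniform distributions and minimized by concentrated distributions.

- Uniform distributions have maximum entropy log₂(3) = 1.5850 bits
- The more "peaked" or concentrated a distribution, the lower its entropy

Entropies:
  H(A) = 1.4633 bits
  H(B) = 0.9659 bits
  H(C) = 1.5850 bits

Ranking: C > A > B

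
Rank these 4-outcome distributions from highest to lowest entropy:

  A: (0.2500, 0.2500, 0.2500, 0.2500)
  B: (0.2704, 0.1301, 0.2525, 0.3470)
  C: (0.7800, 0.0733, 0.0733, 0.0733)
A > B > C

Key insight: Entropy is maximized by uniform distributions and minimized by concentrated distributions.

- Uniform distributions have maximum entropy log₂(4) = 2.0000 bits
- The more "peaked" or concentrated a distribution, the lower its entropy

Entropies:
  H(A) = 2.0000 bits
  H(B) = 1.9243 bits
  H(C) = 1.1089 bits

Ranking: A > B > C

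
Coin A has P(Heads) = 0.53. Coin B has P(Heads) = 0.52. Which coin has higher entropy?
B

For binary distributions, entropy is maximized at p=0.5 and decreases as p moves toward 0 or 1.

H(A) = H(0.53) = 0.9974 bits
H(B) = H(0.52) = 0.9988 bits

Distribution B (p=0.52) is closer to uniform (p=0.5), so it has higher entropy.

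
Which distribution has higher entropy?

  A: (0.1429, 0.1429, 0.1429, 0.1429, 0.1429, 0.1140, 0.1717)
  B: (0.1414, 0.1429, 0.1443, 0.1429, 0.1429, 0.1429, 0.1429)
B

Both distributions are close to uniform, making this a harder comparison.

H(A) = 2.7989 bits
H(B) = 2.8073 bits

The distribution closer to uniform has higher entropy.
Answer: B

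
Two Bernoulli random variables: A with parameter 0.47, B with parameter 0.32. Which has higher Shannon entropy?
A

For binary distributions, entropy is maximized at p=0.5 and decreases as p moves toward 0 or 1.

H(A) = H(0.47) = 0.9974 bits
H(B) = H(0.32) = 0.9044 bits

Distribution A (p=0.47) is closer to uniform (p=0.5), so it has higher entropy.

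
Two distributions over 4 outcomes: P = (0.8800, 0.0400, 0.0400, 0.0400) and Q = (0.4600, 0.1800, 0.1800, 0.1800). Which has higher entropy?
Q

P is highly concentrated on one outcome (88%), making it nearly deterministic. Q spreads its mass more evenly (max 46%). The more spread-out distribution has higher entropy: H(P) ≈ 0.720 bits, H(Q) ≈ 1.851 bits.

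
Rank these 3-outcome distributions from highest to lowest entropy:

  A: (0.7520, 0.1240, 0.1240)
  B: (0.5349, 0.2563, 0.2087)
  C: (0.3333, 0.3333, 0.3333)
C > B > A

Key insight: Entropy is maximized by uniform distributions and minimized by concentrated distributions.

- Uniform distributions have maximum entropy log₂(3) = 1.5850 bits
- The more "peaked" or concentrated a distribution, the lower its entropy

Entropies:
  H(A) = 1.0561 bits
  H(B) = 1.4580 bits
  H(C) = 1.5850 bits

Ranking: C > B > A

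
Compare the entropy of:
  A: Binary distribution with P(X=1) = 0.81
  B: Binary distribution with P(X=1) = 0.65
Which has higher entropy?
B

For binary distributions, entropy is maximized at p=0.5 and decreases as p moves toward 0 or 1.

H(A) = H(0.81) = 0.7015 bits
H(B) = H(0.65) = 0.9341 bits

Distribution B (p=0.65) is closer to uniform (p=0.5), so it has higher entropy.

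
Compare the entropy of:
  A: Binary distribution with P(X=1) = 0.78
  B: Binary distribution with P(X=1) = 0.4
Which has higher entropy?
B

For binary distributions, entropy is maximized at p=0.5 and decreases as p moves toward 0 or 1.

H(A) = H(0.78) = 0.7602 bits
H(B) = H(0.4) = 0.9710 bits

Distribution B (p=0.4) is closer to uniform (p=0.5), so it has higher entropy.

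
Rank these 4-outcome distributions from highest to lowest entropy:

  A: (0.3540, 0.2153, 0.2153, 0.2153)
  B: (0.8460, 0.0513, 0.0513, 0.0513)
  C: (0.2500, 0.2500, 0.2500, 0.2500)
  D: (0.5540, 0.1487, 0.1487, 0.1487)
C > A > D > B

Key insight: Entropy is maximized by uniform distributions and minimized by concentrated distributions.

Entropies:
  H(A) = 1.9615 bits
  H(B) = 0.8638 bits
  H(C) = 2.0000 bits
  H(D) = 1.6985 bits

Ranking: C > A > D > B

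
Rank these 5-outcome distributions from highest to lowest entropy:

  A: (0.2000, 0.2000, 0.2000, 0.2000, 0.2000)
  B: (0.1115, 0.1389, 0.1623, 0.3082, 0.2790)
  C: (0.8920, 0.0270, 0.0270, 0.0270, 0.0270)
A > B > C

Key insight: Entropy is maximized by uniform distributions and minimized by concentrated distributions.

- Uniform distributions have maximum entropy log₂(5) = 2.3219 bits
- The more "peaked" or concentrated a distribution, the lower its entropy

Entropies:
  H(A) = 2.3219 bits
  H(B) = 2.2115 bits
  H(C) = 0.7099 bits

Ranking: A > B > C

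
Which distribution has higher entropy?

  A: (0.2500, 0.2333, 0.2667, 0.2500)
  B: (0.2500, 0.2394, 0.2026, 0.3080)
A

Both distributions are close to uniform, making this a harder comparison.

H(A) = 1.9984 bits
H(B) = 1.9837 bits

The distribution closer to uniform has higher entropy.
Answer: A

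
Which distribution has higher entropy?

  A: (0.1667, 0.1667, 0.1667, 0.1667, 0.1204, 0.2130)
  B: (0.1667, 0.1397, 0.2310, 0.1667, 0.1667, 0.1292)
A

Both distributions are close to uniform, making this a harder comparison.

H(A) = 2.5661 bits
H(B) = 2.5591 bits

The distribution closer to uniform has higher entropy.
Answer: A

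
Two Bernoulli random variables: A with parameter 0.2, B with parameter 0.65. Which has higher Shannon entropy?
B

For binary distributions, entropy is maximized at p=0.5 and decreases as p moves toward 0 or 1.

H(A) = H(0.2) = 0.7219 bits
H(B) = H(0.65) = 0.9341 bits

Distribution B (p=0.65) is closer to uniform (p=0.5), so it has higher entropy.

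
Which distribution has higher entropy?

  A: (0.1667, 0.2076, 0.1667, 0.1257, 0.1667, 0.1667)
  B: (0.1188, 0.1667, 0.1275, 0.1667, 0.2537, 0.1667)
A

Both distributions are close to uniform, making this a harder comparison.

H(A) = 2.5703 bits
H(B) = 2.5385 bits

The distribution closer to uniform has higher entropy.
Answer: A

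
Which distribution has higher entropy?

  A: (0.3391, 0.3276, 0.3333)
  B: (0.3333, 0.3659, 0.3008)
A

Both distributions are close to uniform, making this a harder comparison.

H(A) = 1.5848 bits
H(B) = 1.5804 bits

The distribution closer to uniform has higher entropy.
Answer: A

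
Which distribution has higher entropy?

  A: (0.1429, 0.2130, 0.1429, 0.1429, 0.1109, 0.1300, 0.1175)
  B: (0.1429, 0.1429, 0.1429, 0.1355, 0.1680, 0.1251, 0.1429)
B

Both distributions are close to uniform, making this a harder comparison.

H(A) = 2.7759 bits
H(B) = 2.8024 bits

The distribution closer to uniform has higher entropy.
Answer: B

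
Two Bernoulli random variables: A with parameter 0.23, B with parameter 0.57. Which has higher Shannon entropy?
B

For binary distributions, entropy is maximized at p=0.5 and decreases as p moves toward 0 or 1.

H(A) = H(0.23) = 0.7780 bits
H(B) = H(0.57) = 0.9858 bits

Distribution B (p=0.57) is closer to uniform (p=0.5), so it has higher entropy.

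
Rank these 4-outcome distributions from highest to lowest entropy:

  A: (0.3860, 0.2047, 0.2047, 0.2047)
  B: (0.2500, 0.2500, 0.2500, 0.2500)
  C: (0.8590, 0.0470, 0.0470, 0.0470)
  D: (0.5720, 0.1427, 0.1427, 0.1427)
B > A > D > C

Key insight: Entropy is maximized by uniform distributions and minimized by concentrated distributions.

Entropies:
  H(A) = 1.9353 bits
  H(B) = 2.0000 bits
  H(C) = 0.8103 bits
  H(D) = 1.6634 bits

Ranking: B > A > D > C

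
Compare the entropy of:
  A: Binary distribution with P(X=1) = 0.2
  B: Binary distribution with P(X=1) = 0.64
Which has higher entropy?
B

For binary distributions, entropy is maximized at p=0.5 and decreases as p moves toward 0 or 1.

H(A) = H(0.2) = 0.7219 bits
H(B) = H(0.64) = 0.9427 bits

Distribution B (p=0.64) is closer to uniform (p=0.5), so it has higher entropy.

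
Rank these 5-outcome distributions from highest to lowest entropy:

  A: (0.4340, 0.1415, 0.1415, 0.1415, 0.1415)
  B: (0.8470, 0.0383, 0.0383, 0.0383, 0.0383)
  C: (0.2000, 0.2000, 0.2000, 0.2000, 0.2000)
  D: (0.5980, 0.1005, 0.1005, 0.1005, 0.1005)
C > A > D > B

Key insight: Entropy is maximized by uniform distributions and minimized by concentrated distributions.

Entropies:
  H(A) = 2.1194 bits
  H(B) = 0.9233 bits
  H(C) = 2.3219 bits
  H(D) = 1.7761 bits

Ranking: C > A > D > B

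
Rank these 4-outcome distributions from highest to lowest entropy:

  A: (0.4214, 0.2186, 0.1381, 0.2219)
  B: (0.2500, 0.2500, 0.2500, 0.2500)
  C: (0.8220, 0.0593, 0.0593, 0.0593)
B > A > C

Key insight: Entropy is maximized by uniform distributions and minimized by concentrated distributions.

- Uniform distributions have maximum entropy log₂(4) = 2.0000 bits
- The more "peaked" or concentrated a distribution, the lower its entropy

Entropies:
  H(A) = 1.8813 bits
  H(B) = 2.0000 bits
  H(C) = 0.9578 bits

Ranking: B > A > C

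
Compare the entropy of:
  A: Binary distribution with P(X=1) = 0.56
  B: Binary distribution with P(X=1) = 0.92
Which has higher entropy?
A

For binary distributions, entropy is maximized at p=0.5 and decreases as p moves toward 0 or 1.

H(A) = H(0.56) = 0.9896 bits
H(B) = H(0.92) = 0.4022 bits

Distribution A (p=0.56) is closer to uniform (p=0.5), so it has higher entropy.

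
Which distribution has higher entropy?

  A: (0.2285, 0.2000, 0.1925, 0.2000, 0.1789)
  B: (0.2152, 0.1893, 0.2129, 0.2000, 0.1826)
B

Both distributions are close to uniform, making this a harder comparison.

H(A) = 2.3173 bits
H(B) = 2.3190 bits

The distribution closer to uniform has higher entropy.
Answer: B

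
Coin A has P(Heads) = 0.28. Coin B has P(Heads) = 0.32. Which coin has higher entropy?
B

For binary distributions, entropy is maximized at p=0.5 and decreases as p moves toward 0 or 1.

H(A) = H(0.28) = 0.8555 bits
H(B) = H(0.32) = 0.9044 bits

Distribution B (p=0.32) is closer to uniform (p=0.5), so it has higher entropy.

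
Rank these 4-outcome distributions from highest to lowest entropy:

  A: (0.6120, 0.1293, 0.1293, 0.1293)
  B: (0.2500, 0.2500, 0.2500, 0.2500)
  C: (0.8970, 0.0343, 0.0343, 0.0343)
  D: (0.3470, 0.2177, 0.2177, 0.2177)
B > D > A > C

Key insight: Entropy is maximized by uniform distributions and minimized by concentrated distributions.

Entropies:
  H(A) = 1.5785 bits
  H(B) = 2.0000 bits
  H(C) = 0.6417 bits
  H(D) = 1.9663 bits

Ranking: B > D > A > C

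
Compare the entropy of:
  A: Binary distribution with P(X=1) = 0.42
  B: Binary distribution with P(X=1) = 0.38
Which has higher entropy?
A

For binary distributions, entropy is maximized at p=0.5 and decreases as p moves toward 0 or 1.

H(A) = H(0.42) = 0.9815 bits
H(B) = H(0.38) = 0.9580 bits

Distribution A (p=0.42) is closer to uniform (p=0.5), so it has higher entropy.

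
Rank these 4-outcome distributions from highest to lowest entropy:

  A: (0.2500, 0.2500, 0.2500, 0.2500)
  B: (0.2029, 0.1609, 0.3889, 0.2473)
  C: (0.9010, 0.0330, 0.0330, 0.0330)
A > B > C

Key insight: Entropy is maximized by uniform distributions and minimized by concentrated distributions.

- Uniform distributions have maximum entropy log₂(4) = 2.0000 bits
- The more "peaked" or concentrated a distribution, the lower its entropy

Entropies:
  H(A) = 2.0000 bits
  H(B) = 1.9193 bits
  H(C) = 0.6227 bits

Ranking: A > B > C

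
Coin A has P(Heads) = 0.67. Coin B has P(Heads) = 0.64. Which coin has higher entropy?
B

For binary distributions, entropy is maximized at p=0.5 and decreases as p moves toward 0 or 1.

H(A) = H(0.67) = 0.9149 bits
H(B) = H(0.64) = 0.9427 bits

Distribution B (p=0.64) is closer to uniform (p=0.5), so it has higher entropy.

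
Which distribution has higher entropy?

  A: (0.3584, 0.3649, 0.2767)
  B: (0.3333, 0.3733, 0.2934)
B

Both distributions are close to uniform, making this a harder comparison.

H(A) = 1.5742 bits
H(B) = 1.5780 bits

The distribution closer to uniform has higher entropy.
Answer: B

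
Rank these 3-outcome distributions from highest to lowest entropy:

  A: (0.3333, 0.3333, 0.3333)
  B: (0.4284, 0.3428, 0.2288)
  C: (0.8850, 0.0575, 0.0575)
A > B > C

Key insight: Entropy is maximized by uniform distributions and minimized by concentrated distributions.

- Uniform distributions have maximum entropy log₂(3) = 1.5850 bits
- The more "peaked" or concentrated a distribution, the lower its entropy

Entropies:
  H(A) = 1.5850 bits
  H(B) = 1.5403 bits
  H(C) = 0.6298 bits

Ranking: A > B > C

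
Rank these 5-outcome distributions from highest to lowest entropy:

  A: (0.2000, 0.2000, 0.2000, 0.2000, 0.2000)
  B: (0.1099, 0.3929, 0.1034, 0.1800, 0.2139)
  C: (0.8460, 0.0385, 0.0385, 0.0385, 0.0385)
A > B > C

Key insight: Entropy is maximized by uniform distributions and minimized by concentrated distributions.

- Uniform distributions have maximum entropy log₂(5) = 2.3219 bits
- The more "peaked" or concentrated a distribution, the lower its entropy

Entropies:
  H(A) = 2.3219 bits
  H(B) = 2.1392 bits
  H(C) = 0.9278 bits

Ranking: A > B > C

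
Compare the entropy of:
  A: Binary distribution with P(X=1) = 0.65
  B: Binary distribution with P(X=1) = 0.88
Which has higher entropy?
A

For binary distributions, entropy is maximized at p=0.5 and decreases as p moves toward 0 or 1.

H(A) = H(0.65) = 0.9341 bits
H(B) = H(0.88) = 0.5294 bits

Distribution A (p=0.65) is closer to uniform (p=0.5), so it has higher entropy.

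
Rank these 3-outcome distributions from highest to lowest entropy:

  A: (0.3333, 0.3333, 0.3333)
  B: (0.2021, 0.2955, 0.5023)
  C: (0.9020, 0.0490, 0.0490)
A > B > C

Key insight: Entropy is maximized by uniform distributions and minimized by concentrated distributions.

- Uniform distributions have maximum entropy log₂(3) = 1.5850 bits
- The more "peaked" or concentrated a distribution, the lower its entropy

Entropies:
  H(A) = 1.5850 bits
  H(B) = 1.4849 bits
  H(C) = 0.5606 bits

Ranking: A > B > C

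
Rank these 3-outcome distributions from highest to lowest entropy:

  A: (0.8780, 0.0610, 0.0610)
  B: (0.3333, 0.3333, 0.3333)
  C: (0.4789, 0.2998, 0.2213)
B > C > A

Key insight: Entropy is maximized by uniform distributions and minimized by concentrated distributions.

- Uniform distributions have maximum entropy log₂(3) = 1.5850 bits
- The more "peaked" or concentrated a distribution, the lower its entropy

Entropies:
  H(A) = 0.6571 bits
  H(B) = 1.5850 bits
  H(C) = 1.5113 bits

Ranking: B > C > A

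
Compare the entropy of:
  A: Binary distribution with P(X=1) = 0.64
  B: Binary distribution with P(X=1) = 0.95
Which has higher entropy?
A

For binary distributions, entropy is maximized at p=0.5 and decreases as p moves toward 0 or 1.

H(A) = H(0.64) = 0.9427 bits
H(B) = H(0.95) = 0.2864 bits

Distribution A (p=0.64) is closer to uniform (p=0.5), so it has higher entropy.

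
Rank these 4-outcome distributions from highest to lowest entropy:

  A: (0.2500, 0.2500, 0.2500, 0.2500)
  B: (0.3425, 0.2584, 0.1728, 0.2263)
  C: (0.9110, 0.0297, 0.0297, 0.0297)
A > B > C

Key insight: Entropy is maximized by uniform distributions and minimized by concentrated distributions.

- Uniform distributions have maximum entropy log₂(4) = 2.0000 bits
- The more "peaked" or concentrated a distribution, the lower its entropy

Entropies:
  H(A) = 2.0000 bits
  H(B) = 1.9567 bits
  H(C) = 0.5742 bits

Ranking: A > B > C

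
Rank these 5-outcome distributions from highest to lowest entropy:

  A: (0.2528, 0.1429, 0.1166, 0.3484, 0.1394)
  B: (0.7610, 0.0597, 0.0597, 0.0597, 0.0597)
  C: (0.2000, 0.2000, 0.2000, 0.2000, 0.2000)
C > A > B

Key insight: Entropy is maximized by uniform distributions and minimized by concentrated distributions.

- Uniform distributions have maximum entropy log₂(5) = 2.3219 bits
- The more "peaked" or concentrated a distribution, the lower its entropy

Entropies:
  H(A) = 2.1903 bits
  H(B) = 1.2714 bits
  H(C) = 2.3219 bits

Ranking: C > A > B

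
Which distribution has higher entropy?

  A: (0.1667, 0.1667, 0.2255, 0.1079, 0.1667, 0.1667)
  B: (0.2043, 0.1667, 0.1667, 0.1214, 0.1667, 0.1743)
B

Both distributions are close to uniform, making this a harder comparison.

H(A) = 2.5544 bits
H(B) = 2.5692 bits

The distribution closer to uniform has higher entropy.
Answer: B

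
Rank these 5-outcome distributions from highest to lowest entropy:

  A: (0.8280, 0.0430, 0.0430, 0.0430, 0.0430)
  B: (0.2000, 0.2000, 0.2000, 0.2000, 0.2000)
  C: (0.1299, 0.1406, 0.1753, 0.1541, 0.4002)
B > C > A

Key insight: Entropy is maximized by uniform distributions and minimized by concentrated distributions.

- Uniform distributions have maximum entropy log₂(5) = 2.3219 bits
- The more "peaked" or concentrated a distribution, the lower its entropy

Entropies:
  H(A) = 1.0063 bits
  H(B) = 2.3219 bits
  H(C) = 2.1652 bits

Ranking: B > C > A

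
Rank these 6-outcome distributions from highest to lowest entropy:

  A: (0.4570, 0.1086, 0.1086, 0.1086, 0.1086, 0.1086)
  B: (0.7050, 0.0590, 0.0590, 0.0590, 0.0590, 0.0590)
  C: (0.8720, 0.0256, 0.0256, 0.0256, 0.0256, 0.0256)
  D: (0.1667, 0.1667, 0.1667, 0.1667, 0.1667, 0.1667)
D > A > B > C

Key insight: Entropy is maximized by uniform distributions and minimized by concentrated distributions.

Entropies:
  H(A) = 2.2555 bits
  H(B) = 1.5601 bits
  H(C) = 0.8491 bits
  H(D) = 2.5850 bits

Ranking: D > A > B > C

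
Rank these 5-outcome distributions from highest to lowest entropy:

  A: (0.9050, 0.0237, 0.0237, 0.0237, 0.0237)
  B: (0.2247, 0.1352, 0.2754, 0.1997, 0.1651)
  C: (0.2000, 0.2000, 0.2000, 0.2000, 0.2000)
C > B > A

Key insight: Entropy is maximized by uniform distributions and minimized by concentrated distributions.

- Uniform distributions have maximum entropy log₂(5) = 2.3219 bits
- The more "peaked" or concentrated a distribution, the lower its entropy

Entropies:
  H(A) = 0.6429 bits
  H(B) = 2.2797 bits
  H(C) = 2.3219 bits

Ranking: C > B > A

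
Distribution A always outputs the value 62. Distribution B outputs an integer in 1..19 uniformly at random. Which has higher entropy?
B

A is deterministic, so H(A) = 0. B is uniform over 19 outcomes, so H(B) = log₂(19) = 4.248 bits. Any distribution with genuine randomness has higher entropy than a deterministic one.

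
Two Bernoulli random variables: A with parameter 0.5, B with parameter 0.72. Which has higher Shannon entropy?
A

For binary distributions, entropy is maximized at p=0.5 and decreases as p moves toward 0 or 1.

H(A) = H(0.5) = 1.0000 bits
H(B) = H(0.72) = 0.8555 bits

Distribution A (p=0.5) is closer to uniform (p=0.5), so it has higher entropy.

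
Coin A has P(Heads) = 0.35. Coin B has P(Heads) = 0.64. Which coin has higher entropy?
B

For binary distributions, entropy is maximized at p=0.5 and decreases as p moves toward 0 or 1.

H(A) = H(0.35) = 0.9341 bits
H(B) = H(0.64) = 0.9427 bits

Distribution B (p=0.64) is closer to uniform (p=0.5), so it has higher entropy.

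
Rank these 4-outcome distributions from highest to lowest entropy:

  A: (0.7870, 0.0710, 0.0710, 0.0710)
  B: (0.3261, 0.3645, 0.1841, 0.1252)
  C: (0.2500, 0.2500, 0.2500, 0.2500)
C > B > A

Key insight: Entropy is maximized by uniform distributions and minimized by concentrated distributions.

- Uniform distributions have maximum entropy log₂(4) = 2.0000 bits
- The more "peaked" or concentrated a distribution, the lower its entropy

Entropies:
  H(A) = 1.0848 bits
  H(B) = 1.8828 bits
  H(C) = 2.0000 bits

Ranking: C > B > A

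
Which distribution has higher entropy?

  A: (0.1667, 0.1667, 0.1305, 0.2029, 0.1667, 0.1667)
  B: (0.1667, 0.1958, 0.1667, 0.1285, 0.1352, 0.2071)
A

Both distributions are close to uniform, making this a harder comparison.

H(A) = 2.5735 bits
H(B) = 2.5635 bits

The distribution closer to uniform has higher entropy.
Answer: A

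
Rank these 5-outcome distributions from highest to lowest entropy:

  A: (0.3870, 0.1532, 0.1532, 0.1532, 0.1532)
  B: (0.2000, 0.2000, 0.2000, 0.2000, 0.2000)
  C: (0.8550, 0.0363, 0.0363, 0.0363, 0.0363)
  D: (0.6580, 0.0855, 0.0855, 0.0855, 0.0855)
B > A > D > C

Key insight: Entropy is maximized by uniform distributions and minimized by concentrated distributions.

Entropies:
  H(A) = 2.1888 bits
  H(B) = 2.3219 bits
  H(C) = 0.8872 bits
  H(D) = 1.6107 bits

Ranking: B > A > D > C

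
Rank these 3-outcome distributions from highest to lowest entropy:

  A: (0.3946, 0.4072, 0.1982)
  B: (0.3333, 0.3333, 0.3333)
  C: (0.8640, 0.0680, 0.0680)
B > A > C

Key insight: Entropy is maximized by uniform distributions and minimized by concentrated distributions.

- Uniform distributions have maximum entropy log₂(3) = 1.5850 bits
- The more "peaked" or concentrated a distribution, the lower its entropy

Entropies:
  H(A) = 1.5200 bits
  H(B) = 1.5850 bits
  H(C) = 0.7097 bits

Ranking: B > A > C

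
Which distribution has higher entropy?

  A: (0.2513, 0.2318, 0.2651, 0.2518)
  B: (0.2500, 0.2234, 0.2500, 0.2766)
A

Both distributions are close to uniform, making this a harder comparison.

H(A) = 1.9984 bits
H(B) = 1.9959 bits

The distribution closer to uniform has higher entropy.
Answer: A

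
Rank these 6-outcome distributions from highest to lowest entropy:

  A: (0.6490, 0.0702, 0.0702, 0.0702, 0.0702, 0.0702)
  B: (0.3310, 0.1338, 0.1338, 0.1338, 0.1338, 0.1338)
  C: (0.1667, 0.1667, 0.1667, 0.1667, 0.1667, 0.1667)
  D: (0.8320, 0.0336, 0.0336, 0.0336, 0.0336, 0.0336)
C > B > A > D

Key insight: Entropy is maximized by uniform distributions and minimized by concentrated distributions.

Entropies:
  H(A) = 1.7500 bits
  H(B) = 2.4693 bits
  H(C) = 2.5850 bits
  H(D) = 1.0432 bits

Ranking: C > B > A > D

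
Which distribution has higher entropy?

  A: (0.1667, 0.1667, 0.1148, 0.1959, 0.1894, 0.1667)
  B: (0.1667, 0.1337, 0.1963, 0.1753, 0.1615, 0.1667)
B

Both distributions are close to uniform, making this a harder comparison.

H(A) = 2.5662 bits
H(B) = 2.5759 bits

The distribution closer to uniform has higher entropy.
Answer: B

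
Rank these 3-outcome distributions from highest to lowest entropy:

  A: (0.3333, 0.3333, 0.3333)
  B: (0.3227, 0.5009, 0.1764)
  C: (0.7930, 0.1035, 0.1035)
A > B > C

Key insight: Entropy is maximized by uniform distributions and minimized by concentrated distributions.

- Uniform distributions have maximum entropy log₂(3) = 1.5850 bits
- The more "peaked" or concentrated a distribution, the lower its entropy

Entropies:
  H(A) = 1.5850 bits
  H(B) = 1.4677 bits
  H(C) = 0.9427 bits

Ranking: A > B > C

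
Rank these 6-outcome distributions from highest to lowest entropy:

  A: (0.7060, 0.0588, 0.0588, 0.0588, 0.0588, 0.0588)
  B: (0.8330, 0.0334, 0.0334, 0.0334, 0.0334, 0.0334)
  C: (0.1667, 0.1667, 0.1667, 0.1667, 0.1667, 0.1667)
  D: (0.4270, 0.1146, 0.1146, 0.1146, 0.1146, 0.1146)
C > D > A > B

Key insight: Entropy is maximized by uniform distributions and minimized by concentrated distributions.

Entropies:
  H(A) = 1.5565 bits
  H(B) = 1.0386 bits
  H(C) = 2.5850 bits
  H(D) = 2.3150 bits

Ranking: C > D > A > B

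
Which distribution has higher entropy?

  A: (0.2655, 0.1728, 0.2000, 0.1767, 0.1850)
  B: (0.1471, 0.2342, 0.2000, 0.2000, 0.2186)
B

Both distributions are close to uniform, making this a harder comparison.

H(A) = 2.3022 bits
H(B) = 2.3056 bits

The distribution closer to uniform has higher entropy.
Answer: B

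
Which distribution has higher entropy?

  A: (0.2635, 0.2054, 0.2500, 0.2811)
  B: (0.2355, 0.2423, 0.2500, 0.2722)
B

Both distributions are close to uniform, making this a harder comparison.

H(A) = 1.9907 bits
H(B) = 1.9978 bits

The distribution closer to uniform has higher entropy.
Answer: B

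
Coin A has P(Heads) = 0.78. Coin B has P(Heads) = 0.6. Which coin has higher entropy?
B

For binary distributions, entropy is maximized at p=0.5 and decreases as p moves toward 0 or 1.

H(A) = H(0.78) = 0.7602 bits
H(B) = H(0.6) = 0.9710 bits

Distribution B (p=0.6) is closer to uniform (p=0.5), so it has higher entropy.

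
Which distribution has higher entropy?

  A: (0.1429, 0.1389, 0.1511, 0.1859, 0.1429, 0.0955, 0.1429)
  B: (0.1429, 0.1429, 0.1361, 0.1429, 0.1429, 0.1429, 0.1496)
B

Both distributions are close to uniform, making this a harder comparison.

H(A) = 2.7855 bits
H(B) = 2.8069 bits

The distribution closer to uniform has higher entropy.
Answer: B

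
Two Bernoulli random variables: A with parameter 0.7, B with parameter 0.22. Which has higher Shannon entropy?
A

For binary distributions, entropy is maximized at p=0.5 and decreases as p moves toward 0 or 1.

H(A) = H(0.7) = 0.8813 bits
H(B) = H(0.22) = 0.7602 bits

Distribution A (p=0.7) is closer to uniform (p=0.5), so it has higher entropy.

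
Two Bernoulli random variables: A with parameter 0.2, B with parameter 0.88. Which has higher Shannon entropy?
A

For binary distributions, entropy is maximized at p=0.5 and decreases as p moves toward 0 or 1.

H(A) = H(0.2) = 0.7219 bits
H(B) = H(0.88) = 0.5294 bits

Distribution A (p=0.2) is closer to uniform (p=0.5), so it has higher entropy.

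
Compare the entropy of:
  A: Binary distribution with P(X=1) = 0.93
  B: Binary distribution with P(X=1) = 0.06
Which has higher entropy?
A

For binary distributions, entropy is maximized at p=0.5 and decreases as p moves toward 0 or 1.

H(A) = H(0.93) = 0.3659 bits
H(B) = H(0.06) = 0.3274 bits

Distribution A (p=0.93) is closer to uniform (p=0.5), so it has higher entropy.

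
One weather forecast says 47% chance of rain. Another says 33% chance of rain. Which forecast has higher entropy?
47% forecast

Treat each forecast as a Bernoulli distribution. Binary entropy is maximized at p=0.5 and falls off symmetrically toward 0 or 1. The 47% forecast is closer to 50%, so it is more uncertain. H(47%) ≈ 0.997 bits, H(33%) ≈ 0.915 bits.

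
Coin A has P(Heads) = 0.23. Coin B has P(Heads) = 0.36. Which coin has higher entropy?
B

For binary distributions, entropy is maximized at p=0.5 and decreases as p moves toward 0 or 1.

H(A) = H(0.23) = 0.7780 bits
H(B) = H(0.36) = 0.9427 bits

Distribution B (p=0.36) is closer to uniform (p=0.5), so it has higher entropy.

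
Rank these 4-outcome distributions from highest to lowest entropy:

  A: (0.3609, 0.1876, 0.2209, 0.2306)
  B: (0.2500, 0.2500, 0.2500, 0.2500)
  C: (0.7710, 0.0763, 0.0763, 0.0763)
B > A > C

Key insight: Entropy is maximized by uniform distributions and minimized by concentrated distributions.

- Uniform distributions have maximum entropy log₂(4) = 2.0000 bits
- The more "peaked" or concentrated a distribution, the lower its entropy

Entropies:
  H(A) = 1.9529 bits
  H(B) = 2.0000 bits
  H(C) = 1.1392 bits

Ranking: B > A > C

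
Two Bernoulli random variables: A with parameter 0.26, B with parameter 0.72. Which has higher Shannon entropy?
B

For binary distributions, entropy is maximized at p=0.5 and decreases as p moves toward 0 or 1.

H(A) = H(0.26) = 0.8267 bits
H(B) = H(0.72) = 0.8555 bits

Distribution B (p=0.72) is closer to uniform (p=0.5), so it has higher entropy.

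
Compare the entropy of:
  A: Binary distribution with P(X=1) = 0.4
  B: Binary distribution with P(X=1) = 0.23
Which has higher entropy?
A

For binary distributions, entropy is maximized at p=0.5 and decreases as p moves toward 0 or 1.

H(A) = H(0.4) = 0.9710 bits
H(B) = H(0.23) = 0.7780 bits

Distribution A (p=0.4) is closer to uniform (p=0.5), so it has higher entropy.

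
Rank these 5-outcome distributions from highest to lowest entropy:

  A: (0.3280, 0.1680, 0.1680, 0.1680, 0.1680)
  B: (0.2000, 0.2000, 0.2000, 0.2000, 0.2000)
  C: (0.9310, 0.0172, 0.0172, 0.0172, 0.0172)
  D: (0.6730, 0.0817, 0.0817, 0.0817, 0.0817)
B > A > D > C

Key insight: Entropy is maximized by uniform distributions and minimized by concentrated distributions.

Entropies:
  H(A) = 2.2569 bits
  H(B) = 2.3219 bits
  H(C) = 0.5002 bits
  H(D) = 1.5658 bits

Ranking: B > A > D > C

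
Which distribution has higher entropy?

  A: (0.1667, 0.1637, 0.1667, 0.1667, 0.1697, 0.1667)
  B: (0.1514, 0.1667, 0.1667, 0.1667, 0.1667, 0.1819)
A

Both distributions are close to uniform, making this a harder comparison.

H(A) = 2.5849 bits
H(B) = 2.5829 bits

The distribution closer to uniform has higher entropy.
Answer: A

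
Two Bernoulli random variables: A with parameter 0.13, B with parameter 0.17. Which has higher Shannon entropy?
B

For binary distributions, entropy is maximized at p=0.5 and decreases as p moves toward 0 or 1.

H(A) = H(0.13) = 0.5574 bits
H(B) = H(0.17) = 0.6577 bits

Distribution B (p=0.17) is closer to uniform (p=0.5), so it has higher entropy.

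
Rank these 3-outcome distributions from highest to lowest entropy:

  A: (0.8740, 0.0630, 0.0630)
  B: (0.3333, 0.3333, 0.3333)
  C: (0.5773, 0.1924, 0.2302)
B > C > A

Key insight: Entropy is maximized by uniform distributions and minimized by concentrated distributions.

- Uniform distributions have maximum entropy log₂(3) = 1.5850 bits
- The more "peaked" or concentrated a distribution, the lower its entropy

Entropies:
  H(A) = 0.6724 bits
  H(B) = 1.5850 bits
  H(C) = 1.4029 bits

Ranking: B > C > A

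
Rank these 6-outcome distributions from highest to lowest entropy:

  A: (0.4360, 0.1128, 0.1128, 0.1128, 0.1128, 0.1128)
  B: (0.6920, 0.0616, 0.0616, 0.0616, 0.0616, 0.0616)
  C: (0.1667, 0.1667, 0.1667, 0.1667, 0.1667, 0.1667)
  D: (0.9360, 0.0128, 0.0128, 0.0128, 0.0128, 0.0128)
C > A > B > D

Key insight: Entropy is maximized by uniform distributions and minimized by concentrated distributions.

Entropies:
  H(A) = 2.2977 bits
  H(B) = 1.6060 bits
  H(C) = 2.5850 bits
  H(D) = 0.4917 bits

Ranking: C > A > B > D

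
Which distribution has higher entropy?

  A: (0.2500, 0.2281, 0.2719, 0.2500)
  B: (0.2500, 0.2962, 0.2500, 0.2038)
A

Both distributions are close to uniform, making this a harder comparison.

H(A) = 1.9972 bits
H(B) = 1.9876 bits

The distribution closer to uniform has higher entropy.
Answer: A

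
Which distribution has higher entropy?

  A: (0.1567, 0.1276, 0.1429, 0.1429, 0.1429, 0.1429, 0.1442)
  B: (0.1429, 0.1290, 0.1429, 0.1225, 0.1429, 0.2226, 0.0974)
A

Both distributions are close to uniform, making this a harder comparison.

H(A) = 2.8052 bits
H(B) = 2.7650 bits

The distribution closer to uniform has higher entropy.
Answer: A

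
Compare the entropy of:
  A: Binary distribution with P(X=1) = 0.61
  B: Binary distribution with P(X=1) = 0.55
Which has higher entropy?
B

For binary distributions, entropy is maximized at p=0.5 and decreases as p moves toward 0 or 1.

H(A) = H(0.61) = 0.9648 bits
H(B) = H(0.55) = 0.9928 bits

Distribution B (p=0.55) is closer to uniform (p=0.5), so it has higher entropy.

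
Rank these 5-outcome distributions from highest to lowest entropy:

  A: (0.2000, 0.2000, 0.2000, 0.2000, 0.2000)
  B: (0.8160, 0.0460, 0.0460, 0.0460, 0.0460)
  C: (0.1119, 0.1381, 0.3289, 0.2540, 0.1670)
A > C > B

Key insight: Entropy is maximized by uniform distributions and minimized by concentrated distributions.

- Uniform distributions have maximum entropy log₂(5) = 2.3219 bits
- The more "peaked" or concentrated a distribution, the lower its entropy

Entropies:
  H(A) = 2.3219 bits
  H(B) = 1.0567 bits
  H(C) = 2.2092 bits

Ranking: A > C > B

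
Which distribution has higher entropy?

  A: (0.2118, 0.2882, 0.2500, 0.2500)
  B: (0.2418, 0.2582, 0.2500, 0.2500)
B

Both distributions are close to uniform, making this a harder comparison.

H(A) = 1.9916 bits
H(B) = 1.9996 bits

The distribution closer to uniform has higher entropy.
Answer: B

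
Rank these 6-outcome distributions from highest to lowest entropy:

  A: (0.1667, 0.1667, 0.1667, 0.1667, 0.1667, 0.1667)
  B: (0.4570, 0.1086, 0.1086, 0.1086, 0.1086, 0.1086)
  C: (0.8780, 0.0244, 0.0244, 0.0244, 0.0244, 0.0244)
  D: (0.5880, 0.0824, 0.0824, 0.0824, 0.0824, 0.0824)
A > B > D > C

Key insight: Entropy is maximized by uniform distributions and minimized by concentrated distributions.

Entropies:
  H(A) = 2.5850 bits
  H(B) = 2.2555 bits
  H(C) = 0.8184 bits
  H(D) = 1.9342 bits

Ranking: A > B > D > C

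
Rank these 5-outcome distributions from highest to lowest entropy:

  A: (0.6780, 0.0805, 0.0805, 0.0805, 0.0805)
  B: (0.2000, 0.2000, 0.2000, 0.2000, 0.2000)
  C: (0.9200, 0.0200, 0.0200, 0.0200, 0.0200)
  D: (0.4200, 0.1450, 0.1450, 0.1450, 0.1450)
B > D > A > C

Key insight: Entropy is maximized by uniform distributions and minimized by concentrated distributions.

Entropies:
  H(A) = 1.5505 bits
  H(B) = 2.3219 bits
  H(C) = 0.5622 bits
  H(D) = 2.1415 bits

Ranking: B > D > A > C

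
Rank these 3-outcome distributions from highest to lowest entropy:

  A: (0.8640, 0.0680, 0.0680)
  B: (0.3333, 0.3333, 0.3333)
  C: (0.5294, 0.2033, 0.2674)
B > C > A

Key insight: Entropy is maximized by uniform distributions and minimized by concentrated distributions.

- Uniform distributions have maximum entropy log₂(3) = 1.5850 bits
- The more "peaked" or concentrated a distribution, the lower its entropy

Entropies:
  H(A) = 0.7097 bits
  H(B) = 1.5850 bits
  H(C) = 1.4618 bits

Ranking: B > C > A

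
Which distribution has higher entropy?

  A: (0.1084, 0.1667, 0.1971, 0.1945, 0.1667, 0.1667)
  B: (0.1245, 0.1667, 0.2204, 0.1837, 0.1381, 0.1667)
A

Both distributions are close to uniform, making this a harder comparison.

H(A) = 2.5612 bits
H(B) = 2.5602 bits

The distribution closer to uniform has higher entropy.
Answer: A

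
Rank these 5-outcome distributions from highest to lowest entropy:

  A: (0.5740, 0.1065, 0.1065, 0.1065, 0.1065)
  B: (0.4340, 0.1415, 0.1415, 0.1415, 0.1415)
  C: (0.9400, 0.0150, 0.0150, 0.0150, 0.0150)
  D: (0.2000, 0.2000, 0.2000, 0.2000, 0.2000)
D > B > A > C

Key insight: Entropy is maximized by uniform distributions and minimized by concentrated distributions.

Entropies:
  H(A) = 1.8361 bits
  H(B) = 2.1194 bits
  H(C) = 0.4474 bits
  H(D) = 2.3219 bits

Ranking: D > B > A > C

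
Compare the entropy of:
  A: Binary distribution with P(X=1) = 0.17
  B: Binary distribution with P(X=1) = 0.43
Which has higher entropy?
B

For binary distributions, entropy is maximized at p=0.5 and decreases as p moves toward 0 or 1.

H(A) = H(0.17) = 0.6577 bits
H(B) = H(0.43) = 0.9858 bits

Distribution B (p=0.43) is closer to uniform (p=0.5), so it has higher entropy.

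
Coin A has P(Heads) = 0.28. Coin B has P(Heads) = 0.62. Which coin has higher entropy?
B

For binary distributions, entropy is maximized at p=0.5 and decreases as p moves toward 0 or 1.

H(A) = H(0.28) = 0.8555 bits
H(B) = H(0.62) = 0.9580 bits

Distribution B (p=0.62) is closer to uniform (p=0.5), so it has higher entropy.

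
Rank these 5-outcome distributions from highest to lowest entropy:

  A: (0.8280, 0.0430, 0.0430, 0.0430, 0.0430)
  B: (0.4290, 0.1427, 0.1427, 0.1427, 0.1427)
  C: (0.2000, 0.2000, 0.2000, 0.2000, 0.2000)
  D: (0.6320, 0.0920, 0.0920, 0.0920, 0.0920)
C > B > D > A

Key insight: Entropy is maximized by uniform distributions and minimized by concentrated distributions.

Entropies:
  H(A) = 1.0063 bits
  H(B) = 2.1274 bits
  H(C) = 2.3219 bits
  H(D) = 1.6851 bits

Ranking: C > B > D > A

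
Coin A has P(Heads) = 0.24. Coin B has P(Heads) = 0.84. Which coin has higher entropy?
A

For binary distributions, entropy is maximized at p=0.5 and decreases as p moves toward 0 or 1.

H(A) = H(0.24) = 0.7950 bits
H(B) = H(0.84) = 0.6343 bits

Distribution A (p=0.24) is closer to uniform (p=0.5), so it has higher entropy.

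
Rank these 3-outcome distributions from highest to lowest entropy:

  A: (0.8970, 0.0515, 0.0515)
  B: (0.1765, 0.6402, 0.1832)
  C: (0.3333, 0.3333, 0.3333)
C > B > A

Key insight: Entropy is maximized by uniform distributions and minimized by concentrated distributions.

- Uniform distributions have maximum entropy log₂(3) = 1.5850 bits
- The more "peaked" or concentrated a distribution, the lower its entropy

Entropies:
  H(A) = 0.5814 bits
  H(B) = 1.3022 bits
  H(C) = 1.5850 bits

Ranking: C > B > A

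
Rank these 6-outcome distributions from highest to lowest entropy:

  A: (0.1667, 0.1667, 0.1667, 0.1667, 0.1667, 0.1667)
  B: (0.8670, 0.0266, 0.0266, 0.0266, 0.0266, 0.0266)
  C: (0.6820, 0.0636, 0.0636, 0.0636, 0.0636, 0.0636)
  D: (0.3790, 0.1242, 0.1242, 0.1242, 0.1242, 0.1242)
A > D > C > B

Key insight: Entropy is maximized by uniform distributions and minimized by concentrated distributions.

Entropies:
  H(A) = 2.5850 bits
  H(B) = 0.8744 bits
  H(C) = 1.6406 bits
  H(D) = 2.3993 bits

Ranking: A > D > C > B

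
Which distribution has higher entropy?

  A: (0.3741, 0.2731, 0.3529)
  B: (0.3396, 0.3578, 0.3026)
B

Both distributions are close to uniform, making this a harder comparison.

H(A) = 1.5723 bits
H(B) = 1.5815 bits

The distribution closer to uniform has higher entropy.
Answer: B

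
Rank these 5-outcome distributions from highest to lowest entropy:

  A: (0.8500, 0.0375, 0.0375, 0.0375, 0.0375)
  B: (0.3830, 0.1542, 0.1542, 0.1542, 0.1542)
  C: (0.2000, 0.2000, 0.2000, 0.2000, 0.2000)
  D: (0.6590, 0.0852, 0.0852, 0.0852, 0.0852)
C > B > D > A

Key insight: Entropy is maximized by uniform distributions and minimized by concentrated distributions.

Entropies:
  H(A) = 0.9098 bits
  H(B) = 2.1941 bits
  H(C) = 2.3219 bits
  H(D) = 1.6078 bits

Ranking: C > B > D > A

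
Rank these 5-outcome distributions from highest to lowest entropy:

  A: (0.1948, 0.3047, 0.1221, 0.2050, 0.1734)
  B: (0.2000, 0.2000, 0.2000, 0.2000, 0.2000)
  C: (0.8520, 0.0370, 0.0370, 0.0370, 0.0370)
B > A > C

Key insight: Entropy is maximized by uniform distributions and minimized by concentrated distributions.

- Uniform distributions have maximum entropy log₂(5) = 2.3219 bits
- The more "peaked" or concentrated a distribution, the lower its entropy

Entropies:
  H(A) = 2.2596 bits
  H(B) = 2.3219 bits
  H(C) = 0.9008 bits

Ranking: B > A > C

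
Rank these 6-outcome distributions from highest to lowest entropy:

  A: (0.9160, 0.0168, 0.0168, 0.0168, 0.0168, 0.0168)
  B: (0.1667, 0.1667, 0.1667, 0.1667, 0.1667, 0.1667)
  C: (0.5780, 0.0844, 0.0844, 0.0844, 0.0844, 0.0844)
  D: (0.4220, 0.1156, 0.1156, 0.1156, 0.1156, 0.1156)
B > D > C > A

Key insight: Entropy is maximized by uniform distributions and minimized by concentrated distributions.

Entropies:
  H(A) = 0.6112 bits
  H(B) = 2.5850 bits
  H(C) = 1.9622 bits
  H(D) = 2.3244 bits

Ranking: B > D > C > A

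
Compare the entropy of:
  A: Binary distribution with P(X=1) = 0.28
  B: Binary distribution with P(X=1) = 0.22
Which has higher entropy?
A

For binary distributions, entropy is maximized at p=0.5 and decreases as p moves toward 0 or 1.

H(A) = H(0.28) = 0.8555 bits
H(B) = H(0.22) = 0.7602 bits

Distribution A (p=0.28) is closer to uniform (p=0.5), so it has higher entropy.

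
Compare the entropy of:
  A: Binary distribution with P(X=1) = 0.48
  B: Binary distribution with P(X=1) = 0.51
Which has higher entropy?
B

For binary distributions, entropy is maximized at p=0.5 and decreases as p moves toward 0 or 1.

H(A) = H(0.48) = 0.9988 bits
H(B) = H(0.51) = 0.9997 bits

Distribution B (p=0.51) is closer to uniform (p=0.5), so it has higher entropy.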